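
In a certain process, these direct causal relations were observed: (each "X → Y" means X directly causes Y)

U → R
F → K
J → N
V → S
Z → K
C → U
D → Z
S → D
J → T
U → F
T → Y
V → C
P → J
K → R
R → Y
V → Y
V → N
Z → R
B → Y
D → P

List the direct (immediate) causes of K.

F, Z

Upstream contributors include V, S, D, C, U, but only F, Z feed directly into K.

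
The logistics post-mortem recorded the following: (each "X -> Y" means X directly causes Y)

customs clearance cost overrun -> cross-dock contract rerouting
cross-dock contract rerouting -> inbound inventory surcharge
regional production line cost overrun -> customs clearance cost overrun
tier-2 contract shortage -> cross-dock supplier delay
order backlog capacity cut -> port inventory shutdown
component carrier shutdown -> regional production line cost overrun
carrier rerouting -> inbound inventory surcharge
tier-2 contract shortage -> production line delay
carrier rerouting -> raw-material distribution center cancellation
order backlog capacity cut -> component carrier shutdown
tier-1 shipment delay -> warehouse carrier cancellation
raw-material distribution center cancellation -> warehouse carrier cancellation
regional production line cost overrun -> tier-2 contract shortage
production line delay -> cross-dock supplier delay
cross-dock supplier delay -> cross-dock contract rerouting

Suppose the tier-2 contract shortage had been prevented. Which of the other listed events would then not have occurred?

Downstream of the tier-2 contract shortage: the production line delay, the cross-dock supplier delay, the cross-dock contract rerouting, the inbound inventory surcharge.
Of those, still caused via another path: the cross-dock contract rerouting, the inbound inventory surcharge.
The remainder have no surviving cause.

the cross-dock supplier delay, the production line delay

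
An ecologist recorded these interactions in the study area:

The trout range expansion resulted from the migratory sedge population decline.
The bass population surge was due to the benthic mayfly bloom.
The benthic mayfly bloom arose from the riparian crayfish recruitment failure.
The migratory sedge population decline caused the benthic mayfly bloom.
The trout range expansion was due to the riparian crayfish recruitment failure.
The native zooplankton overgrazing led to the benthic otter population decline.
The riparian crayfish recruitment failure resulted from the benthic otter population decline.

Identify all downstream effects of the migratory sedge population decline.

the bass population surge, the benthic mayfly bloom, the trout range expansion

Direct effects: the benthic mayfly bloom, the trout range expansion.
2 steps out: the bass population surge.
Not reachable from it: the native zooplankton overgrazing, the benthic otter population decline, the riparian crayfish recruitment failure.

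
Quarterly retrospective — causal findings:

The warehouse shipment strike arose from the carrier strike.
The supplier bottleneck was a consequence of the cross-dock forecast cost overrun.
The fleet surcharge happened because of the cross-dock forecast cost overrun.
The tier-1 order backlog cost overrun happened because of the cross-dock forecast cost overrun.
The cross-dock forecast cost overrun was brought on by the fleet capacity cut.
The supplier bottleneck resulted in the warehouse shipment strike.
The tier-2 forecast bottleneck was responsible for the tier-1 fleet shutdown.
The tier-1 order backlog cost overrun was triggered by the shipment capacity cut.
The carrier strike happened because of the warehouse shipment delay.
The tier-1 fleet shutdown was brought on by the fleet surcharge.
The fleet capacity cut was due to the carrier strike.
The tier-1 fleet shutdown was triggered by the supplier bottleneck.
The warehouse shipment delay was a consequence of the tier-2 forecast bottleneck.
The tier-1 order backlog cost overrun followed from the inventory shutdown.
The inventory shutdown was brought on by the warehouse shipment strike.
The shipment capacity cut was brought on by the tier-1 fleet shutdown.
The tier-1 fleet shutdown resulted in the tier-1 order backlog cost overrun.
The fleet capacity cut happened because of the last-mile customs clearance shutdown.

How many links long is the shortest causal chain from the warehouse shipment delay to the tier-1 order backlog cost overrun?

4

Shortest chain: the warehouse shipment delay → the carrier strike → the fleet capacity cut → the cross-dock forecast cost overrun → the tier-1 order backlog cost overrun.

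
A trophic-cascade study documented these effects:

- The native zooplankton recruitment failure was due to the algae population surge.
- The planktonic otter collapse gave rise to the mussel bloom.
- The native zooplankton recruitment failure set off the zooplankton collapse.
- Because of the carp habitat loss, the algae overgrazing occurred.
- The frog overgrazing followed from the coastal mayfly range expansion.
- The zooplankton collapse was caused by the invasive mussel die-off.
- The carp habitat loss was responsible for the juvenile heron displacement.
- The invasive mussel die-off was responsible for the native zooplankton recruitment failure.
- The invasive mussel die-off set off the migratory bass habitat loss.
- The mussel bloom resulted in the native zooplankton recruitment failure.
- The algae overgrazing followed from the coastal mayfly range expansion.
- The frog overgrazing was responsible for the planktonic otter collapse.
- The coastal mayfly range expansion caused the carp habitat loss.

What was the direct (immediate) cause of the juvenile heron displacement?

Upstream contributors include the coastal mayfly range expansion, but only the carp habitat loss feeds directly into the juvenile heron displacement.

the carp habitat loss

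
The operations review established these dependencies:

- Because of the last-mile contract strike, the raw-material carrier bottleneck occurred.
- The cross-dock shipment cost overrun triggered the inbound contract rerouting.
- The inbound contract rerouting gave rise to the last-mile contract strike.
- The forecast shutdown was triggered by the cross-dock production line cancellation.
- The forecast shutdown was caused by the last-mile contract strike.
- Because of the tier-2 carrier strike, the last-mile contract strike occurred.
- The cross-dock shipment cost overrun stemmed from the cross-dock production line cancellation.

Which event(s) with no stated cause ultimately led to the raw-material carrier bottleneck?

Tracing upstream from the raw-material carrier bottleneck: the raw-material carrier bottleneck ← the last-mile contract strike ← the inbound contract rerouting ← the cross-dock shipment cost overrun ← the cross-dock production line cancellation.
A separate upstream branch: the raw-material carrier bottleneck ← the last-mile contract strike ← the tier-2 carrier strike.
Each of those chain origins has no stated cause.

the cross-dock production line cancellation, the tier-2 carrier strike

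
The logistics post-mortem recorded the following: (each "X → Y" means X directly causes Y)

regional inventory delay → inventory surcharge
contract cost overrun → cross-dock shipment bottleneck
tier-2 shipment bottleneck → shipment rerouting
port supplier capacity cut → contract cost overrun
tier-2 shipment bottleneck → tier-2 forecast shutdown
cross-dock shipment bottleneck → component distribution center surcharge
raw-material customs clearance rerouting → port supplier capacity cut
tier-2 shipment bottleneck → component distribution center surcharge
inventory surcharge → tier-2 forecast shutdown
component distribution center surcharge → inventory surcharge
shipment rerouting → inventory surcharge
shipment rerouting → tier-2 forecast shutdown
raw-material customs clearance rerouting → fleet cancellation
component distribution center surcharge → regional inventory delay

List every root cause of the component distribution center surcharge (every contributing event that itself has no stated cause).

the raw-material customs clearance rerouting, the tier-2 shipment bottleneck

Tracing upstream from the component distribution center surcharge: the component distribution center surcharge ← the tier-2 shipment bottleneck.
A separate upstream branch: the component distribution center surcharge ← the cross-dock shipment bottleneck ← the contract cost overrun ← the port supplier capacity cut ← the raw-material customs clearance rerouting.
Each of those chain origins has no stated cause.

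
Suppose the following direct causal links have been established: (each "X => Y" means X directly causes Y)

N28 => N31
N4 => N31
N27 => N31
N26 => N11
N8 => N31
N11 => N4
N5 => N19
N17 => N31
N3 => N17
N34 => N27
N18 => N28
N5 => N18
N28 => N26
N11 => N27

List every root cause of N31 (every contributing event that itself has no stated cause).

N3, N34, N5, N8

Tracing upstream from N31: N31 ← N28 ← N18 ← N5.
A separate upstream branch: N31 ← N17 ← N3.
A separate upstream branch: N31 ← N8.
A separate upstream branch: N31 ← N27 ← N34.
Each of those chain origins has no stated cause.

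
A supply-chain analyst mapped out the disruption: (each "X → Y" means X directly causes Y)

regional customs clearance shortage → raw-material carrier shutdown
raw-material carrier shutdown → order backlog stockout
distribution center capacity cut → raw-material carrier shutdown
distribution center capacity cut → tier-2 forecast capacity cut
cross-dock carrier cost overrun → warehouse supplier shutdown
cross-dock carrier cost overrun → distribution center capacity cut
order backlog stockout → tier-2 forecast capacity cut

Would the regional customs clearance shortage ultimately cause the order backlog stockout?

Yes

There is a causal chain: the regional customs clearance shortage → the raw-material carrier shutdown → the order backlog stockout.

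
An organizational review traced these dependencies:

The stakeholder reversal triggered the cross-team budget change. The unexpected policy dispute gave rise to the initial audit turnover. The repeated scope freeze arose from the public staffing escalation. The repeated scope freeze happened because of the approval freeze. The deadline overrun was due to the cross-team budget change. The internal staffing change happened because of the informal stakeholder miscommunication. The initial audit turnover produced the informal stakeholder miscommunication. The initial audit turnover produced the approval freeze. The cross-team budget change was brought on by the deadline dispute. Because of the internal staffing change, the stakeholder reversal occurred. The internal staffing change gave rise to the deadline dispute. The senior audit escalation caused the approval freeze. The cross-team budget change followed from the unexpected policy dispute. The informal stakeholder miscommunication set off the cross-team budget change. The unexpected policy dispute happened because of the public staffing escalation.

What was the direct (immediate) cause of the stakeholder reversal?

the internal staffing change

Upstream contributors include the public staffing escalation, the unexpected policy dispute, the initial audit turnover, the informal stakeholder miscommunication, but only the internal staffing change feeds directly into the stakeholder reversal.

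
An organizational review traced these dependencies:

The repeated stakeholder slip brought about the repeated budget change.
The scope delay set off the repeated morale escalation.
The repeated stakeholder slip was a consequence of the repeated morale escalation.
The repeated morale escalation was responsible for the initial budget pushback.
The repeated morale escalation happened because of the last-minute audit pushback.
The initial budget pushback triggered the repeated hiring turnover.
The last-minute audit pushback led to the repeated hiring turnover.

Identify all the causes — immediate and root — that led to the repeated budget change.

Immediate cause of the repeated budget change: the repeated stakeholder slip.
Further upstream: the last-minute audit pushback, the repeated morale escalation, the scope delay.

the last-minute audit pushback, the repeated morale escalation, the repeated stakeholder slip, the scope delay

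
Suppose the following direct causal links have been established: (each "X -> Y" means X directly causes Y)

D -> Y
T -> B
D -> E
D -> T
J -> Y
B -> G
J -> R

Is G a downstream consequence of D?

Yes

There is a causal chain: D → T → B → G.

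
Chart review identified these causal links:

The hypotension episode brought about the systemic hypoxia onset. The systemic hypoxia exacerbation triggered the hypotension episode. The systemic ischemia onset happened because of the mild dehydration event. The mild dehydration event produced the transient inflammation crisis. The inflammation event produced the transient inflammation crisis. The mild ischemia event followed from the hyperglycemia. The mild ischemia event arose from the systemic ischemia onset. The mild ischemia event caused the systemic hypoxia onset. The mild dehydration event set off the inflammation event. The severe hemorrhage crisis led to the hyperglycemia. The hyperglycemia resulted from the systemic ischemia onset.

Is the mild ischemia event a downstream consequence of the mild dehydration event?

Yes

There is a causal chain: the mild dehydration event → the systemic ischemia onset → the mild ischemia event.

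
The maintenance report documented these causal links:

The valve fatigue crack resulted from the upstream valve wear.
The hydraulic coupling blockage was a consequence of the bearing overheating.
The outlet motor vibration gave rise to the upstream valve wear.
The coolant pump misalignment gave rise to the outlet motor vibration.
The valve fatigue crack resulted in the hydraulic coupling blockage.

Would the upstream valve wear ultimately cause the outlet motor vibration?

No

The upstream valve wear leads to the valve fatigue crack, the hydraulic coupling blockage; the outlet motor vibration is not among them.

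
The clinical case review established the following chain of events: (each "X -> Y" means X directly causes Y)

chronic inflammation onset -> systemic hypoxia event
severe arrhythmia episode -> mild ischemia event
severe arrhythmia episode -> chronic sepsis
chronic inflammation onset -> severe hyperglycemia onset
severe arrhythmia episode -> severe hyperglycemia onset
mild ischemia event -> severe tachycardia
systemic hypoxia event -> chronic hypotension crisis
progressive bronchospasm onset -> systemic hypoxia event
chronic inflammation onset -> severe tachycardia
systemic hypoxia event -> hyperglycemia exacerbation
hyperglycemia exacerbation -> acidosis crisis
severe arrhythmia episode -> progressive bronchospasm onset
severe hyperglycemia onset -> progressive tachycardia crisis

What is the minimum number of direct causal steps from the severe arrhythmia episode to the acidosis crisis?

Shortest chain: the severe arrhythmia episode → the progressive bronchospasm onset → the systemic hypoxia event → the hyperglycemia exacerbation → the acidosis crisis.

4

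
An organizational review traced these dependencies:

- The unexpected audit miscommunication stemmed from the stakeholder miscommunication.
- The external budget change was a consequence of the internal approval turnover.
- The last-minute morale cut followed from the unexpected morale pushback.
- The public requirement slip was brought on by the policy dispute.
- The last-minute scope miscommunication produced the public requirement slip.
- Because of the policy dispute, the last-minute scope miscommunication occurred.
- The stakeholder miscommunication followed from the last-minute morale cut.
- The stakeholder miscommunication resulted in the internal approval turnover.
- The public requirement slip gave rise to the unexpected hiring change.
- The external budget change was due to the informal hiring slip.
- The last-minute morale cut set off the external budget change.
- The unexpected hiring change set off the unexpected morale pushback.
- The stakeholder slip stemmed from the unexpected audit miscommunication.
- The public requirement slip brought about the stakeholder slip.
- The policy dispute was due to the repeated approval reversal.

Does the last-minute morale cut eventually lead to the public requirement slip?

The last-minute morale cut leads to the stakeholder miscommunication, the internal approval turnover, the unexpected audit miscommunication, the external budget change, the stakeholder slip; the public requirement slip is not among them.

No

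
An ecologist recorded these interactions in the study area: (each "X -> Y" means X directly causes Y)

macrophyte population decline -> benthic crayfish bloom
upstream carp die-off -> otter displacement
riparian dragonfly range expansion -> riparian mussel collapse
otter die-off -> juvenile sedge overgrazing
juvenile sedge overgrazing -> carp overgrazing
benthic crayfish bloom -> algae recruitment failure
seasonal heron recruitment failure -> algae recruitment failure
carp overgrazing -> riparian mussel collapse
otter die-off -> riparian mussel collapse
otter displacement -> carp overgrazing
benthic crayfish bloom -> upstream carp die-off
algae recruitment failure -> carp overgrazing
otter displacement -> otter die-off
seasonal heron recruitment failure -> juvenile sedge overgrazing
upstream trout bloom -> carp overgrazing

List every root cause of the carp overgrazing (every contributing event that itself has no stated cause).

Tracing upstream from the carp overgrazing: the carp overgrazing ← the algae recruitment failure ← the benthic crayfish bloom ← the macrophyte population decline.
A separate upstream branch: the carp overgrazing ← the juvenile sedge overgrazing ← the seasonal heron recruitment failure.
A separate upstream branch: the carp overgrazing ← the upstream trout bloom.
Each of those chain origins has no stated cause.

the macrophyte population decline, the seasonal heron recruitment failure, the upstream trout bloom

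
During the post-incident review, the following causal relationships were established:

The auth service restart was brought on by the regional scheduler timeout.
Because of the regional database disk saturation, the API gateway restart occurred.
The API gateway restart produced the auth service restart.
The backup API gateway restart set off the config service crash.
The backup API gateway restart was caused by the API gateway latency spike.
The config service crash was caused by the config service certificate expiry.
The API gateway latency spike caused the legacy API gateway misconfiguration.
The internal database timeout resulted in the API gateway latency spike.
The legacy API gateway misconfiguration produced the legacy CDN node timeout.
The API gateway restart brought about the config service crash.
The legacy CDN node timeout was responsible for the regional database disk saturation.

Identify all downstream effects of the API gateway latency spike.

Direct effects: the legacy API gateway misconfiguration, the backup API gateway restart.
2 steps out: the legacy CDN node timeout, the config service crash.
3 steps out: the regional database disk saturation.
4 steps out: the API gateway restart.
5 steps out: the auth service restart.
Not reachable from it: the internal database timeout, the config service certificate expiry, the regional scheduler timeout.

the API gateway restart, the auth service restart, the backup API gateway restart, the config service crash, the legacy API gateway misconfiguration, the legacy CDN node timeout, the regional database disk saturation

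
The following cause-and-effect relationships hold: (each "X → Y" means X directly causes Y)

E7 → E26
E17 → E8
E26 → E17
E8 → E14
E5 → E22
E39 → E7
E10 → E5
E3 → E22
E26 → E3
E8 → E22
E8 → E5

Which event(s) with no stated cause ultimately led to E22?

E10, E39

Tracing upstream from E22: E22 ← E3 ← E26 ← E7 ← E39.
A separate upstream branch: E22 ← E5 ← E10.
Each of those chain origins has no stated cause.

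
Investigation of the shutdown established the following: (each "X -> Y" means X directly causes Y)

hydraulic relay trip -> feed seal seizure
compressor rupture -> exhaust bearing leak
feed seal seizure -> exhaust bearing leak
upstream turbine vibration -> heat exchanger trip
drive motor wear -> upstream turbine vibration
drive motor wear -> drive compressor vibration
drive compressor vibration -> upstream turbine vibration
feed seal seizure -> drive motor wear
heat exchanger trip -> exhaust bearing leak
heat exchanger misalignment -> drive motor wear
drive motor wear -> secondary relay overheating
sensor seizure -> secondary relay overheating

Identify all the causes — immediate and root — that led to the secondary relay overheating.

Immediate causes of the secondary relay overheating: the drive motor wear, the sensor seizure.
Further upstream: the hydraulic relay trip, the heat exchanger misalignment, the feed seal seizure.

the drive motor wear, the feed seal seizure, the heat exchanger misalignment, the hydraulic relay trip, the sensor seizure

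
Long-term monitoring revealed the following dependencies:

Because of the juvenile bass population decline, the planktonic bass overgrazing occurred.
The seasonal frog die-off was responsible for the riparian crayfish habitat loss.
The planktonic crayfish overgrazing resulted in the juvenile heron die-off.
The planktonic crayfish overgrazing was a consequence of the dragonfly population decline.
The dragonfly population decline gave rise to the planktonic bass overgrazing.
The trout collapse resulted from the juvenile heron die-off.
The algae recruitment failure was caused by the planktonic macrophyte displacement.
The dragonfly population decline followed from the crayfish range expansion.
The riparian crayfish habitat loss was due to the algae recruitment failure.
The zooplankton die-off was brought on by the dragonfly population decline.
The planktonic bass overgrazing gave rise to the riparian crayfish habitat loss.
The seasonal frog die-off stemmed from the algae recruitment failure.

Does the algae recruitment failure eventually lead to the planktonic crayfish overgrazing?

No

The algae recruitment failure leads to the seasonal frog die-off, the riparian crayfish habitat loss; the planktonic crayfish overgrazing is not among them.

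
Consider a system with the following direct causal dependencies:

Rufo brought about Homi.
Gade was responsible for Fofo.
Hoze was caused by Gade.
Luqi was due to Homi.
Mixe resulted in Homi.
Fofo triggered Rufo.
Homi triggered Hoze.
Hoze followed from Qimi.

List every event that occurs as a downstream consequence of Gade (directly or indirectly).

Fofo, Homi, Hoze, Luqi, Rufo

Direct effects: Fofo, Hoze.
2 steps out: Rufo.
3 steps out: Homi.
4 steps out: Luqi.
Not reachable from it: Mixe, Qimi.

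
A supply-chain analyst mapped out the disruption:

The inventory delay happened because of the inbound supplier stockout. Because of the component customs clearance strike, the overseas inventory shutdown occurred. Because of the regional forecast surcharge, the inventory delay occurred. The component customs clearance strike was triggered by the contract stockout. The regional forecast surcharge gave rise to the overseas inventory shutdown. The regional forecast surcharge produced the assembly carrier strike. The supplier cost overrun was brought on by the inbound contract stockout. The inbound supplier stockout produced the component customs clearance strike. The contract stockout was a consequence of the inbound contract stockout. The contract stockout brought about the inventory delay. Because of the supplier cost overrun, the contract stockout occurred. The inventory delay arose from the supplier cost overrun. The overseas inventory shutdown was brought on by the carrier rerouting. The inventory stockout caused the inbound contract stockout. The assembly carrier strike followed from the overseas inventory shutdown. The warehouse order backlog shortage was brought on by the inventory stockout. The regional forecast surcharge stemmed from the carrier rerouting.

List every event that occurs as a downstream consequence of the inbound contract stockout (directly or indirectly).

the assembly carrier strike, the component customs clearance strike, the contract stockout, the inventory delay, the overseas inventory shutdown, the supplier cost overrun

Direct effects: the supplier cost overrun, the contract stockout.
2 steps out: the component customs clearance strike, the inventory delay.
3 steps out: the overseas inventory shutdown.
4 steps out: the assembly carrier strike.
Not reachable from it: the inbound supplier stockout, the carrier rerouting, the inventory stockout, the warehouse order backlog shortage, the regional forecast surcharge.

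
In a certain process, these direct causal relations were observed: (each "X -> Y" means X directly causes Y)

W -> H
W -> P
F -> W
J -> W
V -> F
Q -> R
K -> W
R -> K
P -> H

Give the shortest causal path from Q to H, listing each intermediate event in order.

Q → R → K → W → H

Q → R
R → K
K → W
W → H
Length: 4 steps.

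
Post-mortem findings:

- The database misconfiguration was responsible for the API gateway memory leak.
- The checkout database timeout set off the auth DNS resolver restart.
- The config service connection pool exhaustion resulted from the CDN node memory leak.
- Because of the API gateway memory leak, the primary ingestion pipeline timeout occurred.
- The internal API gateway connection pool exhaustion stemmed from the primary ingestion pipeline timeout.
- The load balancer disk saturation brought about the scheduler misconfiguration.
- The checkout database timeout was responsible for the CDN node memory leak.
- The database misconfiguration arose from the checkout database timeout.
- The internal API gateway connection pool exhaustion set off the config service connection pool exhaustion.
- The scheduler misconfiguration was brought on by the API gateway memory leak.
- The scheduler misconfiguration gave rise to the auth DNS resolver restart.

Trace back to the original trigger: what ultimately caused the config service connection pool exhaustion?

Tracing upstream from the config service connection pool exhaustion: the config service connection pool exhaustion ← the CDN node memory leak ← the checkout database timeout.
The checkout database timeout has no stated cause, so it is the root.

the checkout database timeout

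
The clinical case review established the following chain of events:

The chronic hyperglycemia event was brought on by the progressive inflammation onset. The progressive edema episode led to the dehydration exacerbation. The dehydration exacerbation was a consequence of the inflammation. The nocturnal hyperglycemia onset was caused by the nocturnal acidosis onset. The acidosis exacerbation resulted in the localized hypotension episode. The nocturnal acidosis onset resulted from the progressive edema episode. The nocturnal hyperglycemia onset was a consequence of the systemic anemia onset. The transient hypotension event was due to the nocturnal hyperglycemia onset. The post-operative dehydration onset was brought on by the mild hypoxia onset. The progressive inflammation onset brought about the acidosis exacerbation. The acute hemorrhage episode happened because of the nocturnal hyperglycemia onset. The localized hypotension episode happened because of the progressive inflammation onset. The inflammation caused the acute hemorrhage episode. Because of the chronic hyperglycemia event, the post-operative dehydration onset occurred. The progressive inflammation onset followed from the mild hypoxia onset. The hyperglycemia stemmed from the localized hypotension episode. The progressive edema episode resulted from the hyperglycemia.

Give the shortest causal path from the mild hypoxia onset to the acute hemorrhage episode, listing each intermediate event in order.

the mild hypoxia onset → the progressive inflammation onset
the progressive inflammation onset → the localized hypotension episode
the localized hypotension episode → the hyperglycemia
the hyperglycemia → the progressive edema episode
the progressive edema episode → the nocturnal acidosis onset
the nocturnal acidosis onset → the nocturnal hyperglycemia onset
the nocturnal hyperglycemia onset → the acute hemorrhage episode
Length: 7 steps.

the mild hypoxia onset → the progressive inflammation onset → the localized hypotension episode → the hyperglycemia → the progressive edema episode → the nocturnal acidosis onset → the nocturnal hyperglycemia onset → the acute hemorrhage episode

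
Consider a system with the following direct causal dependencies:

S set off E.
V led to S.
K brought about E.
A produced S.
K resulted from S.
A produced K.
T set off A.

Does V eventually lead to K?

There is a causal chain: V → S → K.

Yes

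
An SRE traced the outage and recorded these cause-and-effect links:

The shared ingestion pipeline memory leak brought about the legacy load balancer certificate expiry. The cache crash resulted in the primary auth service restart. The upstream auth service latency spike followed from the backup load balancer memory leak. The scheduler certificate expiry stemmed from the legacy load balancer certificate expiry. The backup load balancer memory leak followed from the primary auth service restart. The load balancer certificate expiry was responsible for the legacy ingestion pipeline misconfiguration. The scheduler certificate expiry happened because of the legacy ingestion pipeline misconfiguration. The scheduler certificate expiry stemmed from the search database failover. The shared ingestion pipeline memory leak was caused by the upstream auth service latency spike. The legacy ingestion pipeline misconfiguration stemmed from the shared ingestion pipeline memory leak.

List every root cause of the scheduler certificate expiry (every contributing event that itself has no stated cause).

the cache crash, the load balancer certificate expiry, the search database failover

Tracing upstream from the scheduler certificate expiry: the scheduler certificate expiry ← the legacy ingestion pipeline misconfiguration ← the shared ingestion pipeline memory leak ← the upstream auth service latency spike ← the backup load balancer memory leak ← the primary auth service restart ← the cache crash.
A separate upstream branch: the scheduler certificate expiry ← the legacy ingestion pipeline misconfiguration ← the load balancer certificate expiry.
A separate upstream branch: the scheduler certificate expiry ← the search database failover.
Each of those chain origins has no stated cause.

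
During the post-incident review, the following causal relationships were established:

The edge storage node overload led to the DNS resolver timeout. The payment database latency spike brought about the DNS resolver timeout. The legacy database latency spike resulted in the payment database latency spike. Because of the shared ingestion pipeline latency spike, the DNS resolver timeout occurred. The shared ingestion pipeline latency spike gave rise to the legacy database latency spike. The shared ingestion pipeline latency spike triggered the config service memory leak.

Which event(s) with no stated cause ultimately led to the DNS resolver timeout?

the edge storage node overload, the shared ingestion pipeline latency spike

Tracing upstream from the DNS resolver timeout: the DNS resolver timeout ← the shared ingestion pipeline latency spike.
A separate upstream branch: the DNS resolver timeout ← the edge storage node overload.
Each of those chain origins has no stated cause.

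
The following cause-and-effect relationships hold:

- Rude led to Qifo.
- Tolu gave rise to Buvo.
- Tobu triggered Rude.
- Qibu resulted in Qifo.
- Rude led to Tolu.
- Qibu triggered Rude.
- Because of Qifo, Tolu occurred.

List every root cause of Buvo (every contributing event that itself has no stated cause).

Tracing upstream from Buvo: Buvo ← Tolu ← Rude ← Qibu.
A separate upstream branch: Buvo ← Tolu ← Rude ← Tobu.
Each of those chain origins has no stated cause.

Qibu, Tobu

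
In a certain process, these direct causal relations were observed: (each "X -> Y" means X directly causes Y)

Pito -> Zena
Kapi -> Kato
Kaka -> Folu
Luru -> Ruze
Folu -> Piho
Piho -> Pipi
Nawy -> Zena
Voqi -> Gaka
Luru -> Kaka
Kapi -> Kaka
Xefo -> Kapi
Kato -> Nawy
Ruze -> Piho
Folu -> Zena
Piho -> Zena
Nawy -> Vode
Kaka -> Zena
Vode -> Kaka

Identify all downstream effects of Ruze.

Piho, Pipi, Zena

Direct effects: Piho.
2 steps out: Zena, Pipi.
Not reachable from it: Xefo, Kapi, Luru, Voqi, Gaka, Kato, Nawy, Vode, Kaka, Pito, Folu.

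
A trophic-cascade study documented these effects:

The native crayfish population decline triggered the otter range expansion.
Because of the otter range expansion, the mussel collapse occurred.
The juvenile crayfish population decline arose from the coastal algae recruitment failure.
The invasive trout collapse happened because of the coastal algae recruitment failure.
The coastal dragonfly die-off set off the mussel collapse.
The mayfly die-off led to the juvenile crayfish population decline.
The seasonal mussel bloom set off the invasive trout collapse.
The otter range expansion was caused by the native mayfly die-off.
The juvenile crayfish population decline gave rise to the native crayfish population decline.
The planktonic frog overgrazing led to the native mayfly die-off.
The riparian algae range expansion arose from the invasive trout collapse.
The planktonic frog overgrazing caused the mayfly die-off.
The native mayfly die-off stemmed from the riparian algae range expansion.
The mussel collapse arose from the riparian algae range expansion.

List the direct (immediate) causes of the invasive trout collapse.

the coastal algae recruitment failure, the seasonal mussel bloom → the invasive trout collapse with nothing further upstream stated.

the coastal algae recruitment failure, the seasonal mussel bloom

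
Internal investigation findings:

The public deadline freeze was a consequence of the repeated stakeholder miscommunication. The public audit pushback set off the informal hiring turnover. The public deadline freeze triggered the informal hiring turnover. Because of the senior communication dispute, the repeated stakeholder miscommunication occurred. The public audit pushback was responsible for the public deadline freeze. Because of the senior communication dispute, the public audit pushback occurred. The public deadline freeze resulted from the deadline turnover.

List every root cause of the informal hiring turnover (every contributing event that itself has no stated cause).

Tracing upstream from the informal hiring turnover: the informal hiring turnover ← the public audit pushback ← the senior communication dispute.
A separate upstream branch: the informal hiring turnover ← the public deadline freeze ← the deadline turnover.
Each of those chain origins has no stated cause.

the deadline turnover, the senior communication dispute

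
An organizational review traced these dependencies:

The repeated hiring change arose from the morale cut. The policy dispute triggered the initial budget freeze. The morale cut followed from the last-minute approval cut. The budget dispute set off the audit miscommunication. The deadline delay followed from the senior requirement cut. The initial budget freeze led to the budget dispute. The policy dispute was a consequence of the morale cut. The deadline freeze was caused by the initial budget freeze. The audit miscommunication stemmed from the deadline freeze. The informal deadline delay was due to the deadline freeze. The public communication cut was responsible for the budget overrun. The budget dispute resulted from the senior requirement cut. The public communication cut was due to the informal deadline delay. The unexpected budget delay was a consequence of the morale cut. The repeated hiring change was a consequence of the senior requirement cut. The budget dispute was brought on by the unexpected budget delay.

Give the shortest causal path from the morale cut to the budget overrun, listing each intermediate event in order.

the morale cut → the policy dispute
the policy dispute → the initial budget freeze
the initial budget freeze → the deadline freeze
the deadline freeze → the informal deadline delay
the informal deadline delay → the public communication cut
the public communication cut → the budget overrun
Length: 6 steps.

the morale cut → the policy dispute → the initial budget freeze → the deadline freeze → the informal deadline delay → the public communication cut → the budget overrun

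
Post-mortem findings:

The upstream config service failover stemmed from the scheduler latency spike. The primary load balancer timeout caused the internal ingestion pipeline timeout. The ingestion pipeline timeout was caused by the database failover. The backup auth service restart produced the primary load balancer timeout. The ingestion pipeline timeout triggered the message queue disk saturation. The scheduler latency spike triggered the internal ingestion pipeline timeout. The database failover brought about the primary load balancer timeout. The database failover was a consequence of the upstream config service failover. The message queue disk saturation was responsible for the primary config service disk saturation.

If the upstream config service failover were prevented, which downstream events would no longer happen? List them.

Downstream of the upstream config service failover: the database failover, the ingestion pipeline timeout, the message queue disk saturation, the primary config service disk saturation, the primary load balancer timeout, the internal ingestion pipeline timeout.
Of those, still caused via another path: the primary load balancer timeout, the internal ingestion pipeline timeout.
The remainder have no surviving cause.

the database failover, the ingestion pipeline timeout, the message queue disk saturation, the primary config service disk saturation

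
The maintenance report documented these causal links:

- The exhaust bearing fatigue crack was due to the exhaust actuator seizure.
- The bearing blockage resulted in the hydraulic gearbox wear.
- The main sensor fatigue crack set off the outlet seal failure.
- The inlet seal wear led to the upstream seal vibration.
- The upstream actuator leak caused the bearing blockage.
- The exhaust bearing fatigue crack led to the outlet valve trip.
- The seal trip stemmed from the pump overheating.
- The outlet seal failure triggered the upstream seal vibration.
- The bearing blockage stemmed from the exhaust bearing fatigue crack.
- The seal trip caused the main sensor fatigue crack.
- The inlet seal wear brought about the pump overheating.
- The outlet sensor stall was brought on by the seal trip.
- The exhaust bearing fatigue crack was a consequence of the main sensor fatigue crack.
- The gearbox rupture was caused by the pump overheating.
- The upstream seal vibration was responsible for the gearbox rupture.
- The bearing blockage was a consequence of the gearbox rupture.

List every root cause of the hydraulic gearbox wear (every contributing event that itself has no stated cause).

Tracing upstream from the hydraulic gearbox wear: the hydraulic gearbox wear ← the bearing blockage ← the gearbox rupture ← the pump overheating ← the inlet seal wear.
A separate upstream branch: the hydraulic gearbox wear ← the bearing blockage ← the upstream actuator leak.
A separate upstream branch: the hydraulic gearbox wear ← the bearing blockage ← the exhaust bearing fatigue crack ← the exhaust actuator seizure.
Each of those chain origins has no stated cause.

the exhaust actuator seizure, the inlet seal wear, the upstream actuator leak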